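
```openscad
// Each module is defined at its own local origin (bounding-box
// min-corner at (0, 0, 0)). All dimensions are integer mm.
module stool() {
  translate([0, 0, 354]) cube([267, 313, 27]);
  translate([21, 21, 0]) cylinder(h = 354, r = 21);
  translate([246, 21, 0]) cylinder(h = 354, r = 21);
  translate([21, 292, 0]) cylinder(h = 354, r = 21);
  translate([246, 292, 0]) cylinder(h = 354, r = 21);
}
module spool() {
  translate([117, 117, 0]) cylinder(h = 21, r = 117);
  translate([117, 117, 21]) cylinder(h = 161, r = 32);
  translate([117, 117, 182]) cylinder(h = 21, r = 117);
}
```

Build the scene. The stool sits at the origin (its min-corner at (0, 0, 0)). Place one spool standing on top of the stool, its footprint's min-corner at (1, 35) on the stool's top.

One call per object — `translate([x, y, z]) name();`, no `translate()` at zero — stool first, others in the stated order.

stool();
translate([1, 35, 381]) spool();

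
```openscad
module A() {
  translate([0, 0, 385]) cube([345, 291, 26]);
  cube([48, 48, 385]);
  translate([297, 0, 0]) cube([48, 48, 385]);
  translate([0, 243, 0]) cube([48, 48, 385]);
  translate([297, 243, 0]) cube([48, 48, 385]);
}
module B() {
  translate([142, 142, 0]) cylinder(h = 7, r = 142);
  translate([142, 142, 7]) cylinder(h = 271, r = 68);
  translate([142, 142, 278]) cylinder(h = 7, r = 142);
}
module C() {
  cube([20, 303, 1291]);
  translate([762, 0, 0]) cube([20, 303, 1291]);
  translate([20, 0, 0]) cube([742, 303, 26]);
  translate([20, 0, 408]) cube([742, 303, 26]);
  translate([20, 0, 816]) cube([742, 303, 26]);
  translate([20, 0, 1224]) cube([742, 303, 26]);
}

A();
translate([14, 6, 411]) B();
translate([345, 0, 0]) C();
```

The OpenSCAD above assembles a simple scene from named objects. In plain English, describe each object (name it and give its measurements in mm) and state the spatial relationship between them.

A is a four-legged stool. The seat is a 345×291×26 mm slab whose top surface is at z = 411 mm; four square legs, each 48×48 mm in cross-section, run from the floor (z = 0) to the underside of the seat, each flush with a corner of the seat.

B is a spool: two coaxial disc flanges of radius 142 mm and thickness 7 mm, joined by a core cylinder of radius 68 mm and height 271 mm. The lower flange rests on z = 0 and the three cylinders share a vertical axis.

C is an open bookshelf. Two side panels, each 20 mm thick, 303 mm deep and 1291 mm tall, stand 782 mm apart (outside-to-outside). Between them sit 4 shelves, each 26 mm thick and 303 mm deep, spanning the full gap between the sides. The bottom shelf rests on the floor (its underside at z = 0) and the clear gap between one shelf's top and the next shelf's underside is 382 mm.

The spool is on top of the stool. The bookshelf is against the stool's +x side, with their −y faces flush.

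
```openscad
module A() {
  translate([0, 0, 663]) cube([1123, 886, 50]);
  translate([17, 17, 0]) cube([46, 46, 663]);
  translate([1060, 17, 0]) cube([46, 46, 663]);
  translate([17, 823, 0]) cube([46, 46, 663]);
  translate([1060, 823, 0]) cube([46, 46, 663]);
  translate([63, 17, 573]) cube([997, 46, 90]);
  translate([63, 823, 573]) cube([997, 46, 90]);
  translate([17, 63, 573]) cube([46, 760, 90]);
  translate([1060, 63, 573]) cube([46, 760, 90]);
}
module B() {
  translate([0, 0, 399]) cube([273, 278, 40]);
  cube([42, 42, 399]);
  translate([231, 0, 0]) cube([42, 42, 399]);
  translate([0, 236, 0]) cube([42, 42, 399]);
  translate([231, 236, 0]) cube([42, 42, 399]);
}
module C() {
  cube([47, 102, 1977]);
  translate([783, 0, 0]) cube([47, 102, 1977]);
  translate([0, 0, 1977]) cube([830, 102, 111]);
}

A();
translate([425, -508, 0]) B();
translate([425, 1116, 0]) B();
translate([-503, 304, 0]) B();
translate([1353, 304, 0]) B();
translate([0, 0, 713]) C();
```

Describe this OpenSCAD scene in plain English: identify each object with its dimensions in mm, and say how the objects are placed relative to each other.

A is a rectangular dining table. The top is 1123×886×50 mm with its upper surface at z = 713 mm. It stands on four 46×46 mm square legs, each inset 17 mm from the nearest pair of top edges, running from the floor to the underside of the top. Four apron rails, 46 mm thick and 90 mm tall, run between adjacent legs with their top edges flush with the underside of the top and their outer faces flush with the legs' outer faces.

B is a four-legged stool. The seat is 273×278 mm, 40 mm thick, top at z = 439 mm. It stands on four square legs, each 42×42 mm in cross-section, from z = 0 to the seat underside, each flush with a corner of the seat.

C is a rectangular door frame: two vertical jambs of 47×102 mm section, 1977 mm tall, with a clear opening 736 mm wide between their inner faces. A header 111 mm tall and 102 mm deep lies on top of the jambs and spans the full outside width.

Four stools sit around the table at the −y, +y, −x, +x sides. The door frame is on top of the table.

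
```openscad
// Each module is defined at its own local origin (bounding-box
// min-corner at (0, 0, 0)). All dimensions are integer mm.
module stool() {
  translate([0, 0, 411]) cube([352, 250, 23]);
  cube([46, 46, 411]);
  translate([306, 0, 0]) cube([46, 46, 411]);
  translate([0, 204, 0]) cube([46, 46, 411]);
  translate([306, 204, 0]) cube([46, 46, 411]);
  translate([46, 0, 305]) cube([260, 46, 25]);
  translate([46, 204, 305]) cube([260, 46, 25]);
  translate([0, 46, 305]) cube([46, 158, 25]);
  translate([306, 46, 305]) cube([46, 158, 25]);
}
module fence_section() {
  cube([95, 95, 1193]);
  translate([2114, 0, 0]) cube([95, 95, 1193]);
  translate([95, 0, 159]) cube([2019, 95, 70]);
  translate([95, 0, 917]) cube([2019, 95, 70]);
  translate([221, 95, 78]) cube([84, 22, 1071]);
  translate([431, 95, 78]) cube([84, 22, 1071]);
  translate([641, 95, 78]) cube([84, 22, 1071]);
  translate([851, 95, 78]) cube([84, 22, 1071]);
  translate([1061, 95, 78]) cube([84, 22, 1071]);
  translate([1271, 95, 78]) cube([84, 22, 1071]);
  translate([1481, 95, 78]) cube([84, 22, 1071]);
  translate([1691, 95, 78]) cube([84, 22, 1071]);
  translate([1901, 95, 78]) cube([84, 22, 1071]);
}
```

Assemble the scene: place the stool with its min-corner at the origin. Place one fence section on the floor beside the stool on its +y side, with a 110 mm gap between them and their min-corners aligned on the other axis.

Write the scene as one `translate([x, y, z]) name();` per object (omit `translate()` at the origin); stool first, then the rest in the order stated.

stool();
translate([0, 360, 0]) fence_section();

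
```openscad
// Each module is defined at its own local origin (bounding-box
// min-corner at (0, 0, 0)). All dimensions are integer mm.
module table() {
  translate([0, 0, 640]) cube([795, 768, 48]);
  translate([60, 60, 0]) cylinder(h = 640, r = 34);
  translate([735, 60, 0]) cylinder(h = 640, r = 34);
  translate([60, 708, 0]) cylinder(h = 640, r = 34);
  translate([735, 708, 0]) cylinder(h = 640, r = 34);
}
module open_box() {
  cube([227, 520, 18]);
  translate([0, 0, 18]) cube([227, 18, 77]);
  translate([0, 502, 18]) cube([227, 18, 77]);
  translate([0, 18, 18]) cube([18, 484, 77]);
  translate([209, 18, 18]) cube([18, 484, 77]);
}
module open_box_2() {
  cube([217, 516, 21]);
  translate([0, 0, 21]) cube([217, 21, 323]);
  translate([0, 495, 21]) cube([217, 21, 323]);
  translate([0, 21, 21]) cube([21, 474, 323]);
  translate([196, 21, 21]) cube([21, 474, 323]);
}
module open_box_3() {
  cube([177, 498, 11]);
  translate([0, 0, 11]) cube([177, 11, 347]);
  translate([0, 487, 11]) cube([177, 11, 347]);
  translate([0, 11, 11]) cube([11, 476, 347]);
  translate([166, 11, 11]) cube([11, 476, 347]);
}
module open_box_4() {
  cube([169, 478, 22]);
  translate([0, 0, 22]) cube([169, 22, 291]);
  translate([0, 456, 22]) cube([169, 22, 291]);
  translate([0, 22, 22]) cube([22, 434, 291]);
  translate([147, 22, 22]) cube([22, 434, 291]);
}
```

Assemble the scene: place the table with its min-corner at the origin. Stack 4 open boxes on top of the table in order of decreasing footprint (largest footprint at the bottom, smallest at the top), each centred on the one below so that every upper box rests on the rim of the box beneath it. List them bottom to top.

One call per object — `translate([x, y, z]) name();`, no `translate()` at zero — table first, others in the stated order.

table();
translate([284, 124, 688]) open_box();
translate([289, 126, 783]) open_box_2();
translate([309, 135, 1127]) open_box_3();
translate([313, 145, 1485]) open_box_4();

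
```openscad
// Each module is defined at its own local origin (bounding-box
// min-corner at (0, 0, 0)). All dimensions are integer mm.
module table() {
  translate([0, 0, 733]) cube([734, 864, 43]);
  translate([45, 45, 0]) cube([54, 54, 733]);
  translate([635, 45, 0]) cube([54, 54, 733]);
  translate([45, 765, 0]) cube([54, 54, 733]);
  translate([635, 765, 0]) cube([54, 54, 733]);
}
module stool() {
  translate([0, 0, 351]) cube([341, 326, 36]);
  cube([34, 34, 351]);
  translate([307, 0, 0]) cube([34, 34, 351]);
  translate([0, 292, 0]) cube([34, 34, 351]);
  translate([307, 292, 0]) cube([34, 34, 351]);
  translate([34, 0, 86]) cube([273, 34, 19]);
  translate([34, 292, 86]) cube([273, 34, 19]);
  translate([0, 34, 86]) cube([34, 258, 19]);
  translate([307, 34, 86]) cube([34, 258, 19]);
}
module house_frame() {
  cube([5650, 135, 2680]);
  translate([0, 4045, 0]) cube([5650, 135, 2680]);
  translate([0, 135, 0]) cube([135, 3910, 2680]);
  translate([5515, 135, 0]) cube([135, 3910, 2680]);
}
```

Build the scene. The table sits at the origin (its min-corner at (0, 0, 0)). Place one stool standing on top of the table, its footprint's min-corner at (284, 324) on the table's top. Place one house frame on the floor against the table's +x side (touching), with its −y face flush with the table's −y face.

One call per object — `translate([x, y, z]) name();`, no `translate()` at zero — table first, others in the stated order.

table();
translate([284, 324, 776]) stool();
translate([734, 0, 0]) house_frame();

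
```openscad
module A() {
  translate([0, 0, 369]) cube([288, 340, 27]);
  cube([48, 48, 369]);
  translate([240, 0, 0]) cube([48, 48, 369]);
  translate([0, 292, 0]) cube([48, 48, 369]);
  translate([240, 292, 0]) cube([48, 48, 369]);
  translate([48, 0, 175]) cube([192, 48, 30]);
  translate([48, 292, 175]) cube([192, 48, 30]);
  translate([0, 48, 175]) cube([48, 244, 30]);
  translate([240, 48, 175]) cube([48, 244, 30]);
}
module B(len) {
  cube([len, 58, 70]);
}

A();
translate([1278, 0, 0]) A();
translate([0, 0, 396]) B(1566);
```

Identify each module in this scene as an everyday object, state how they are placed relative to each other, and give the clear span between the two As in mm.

A is a stool. B is a beam. A beam spans the tops of two stools. The clear span between the two stools is 990 mm.

Second stool starts at x = 1278; first ends at x = 288; clear span = 1278 − 288 = 990 mm.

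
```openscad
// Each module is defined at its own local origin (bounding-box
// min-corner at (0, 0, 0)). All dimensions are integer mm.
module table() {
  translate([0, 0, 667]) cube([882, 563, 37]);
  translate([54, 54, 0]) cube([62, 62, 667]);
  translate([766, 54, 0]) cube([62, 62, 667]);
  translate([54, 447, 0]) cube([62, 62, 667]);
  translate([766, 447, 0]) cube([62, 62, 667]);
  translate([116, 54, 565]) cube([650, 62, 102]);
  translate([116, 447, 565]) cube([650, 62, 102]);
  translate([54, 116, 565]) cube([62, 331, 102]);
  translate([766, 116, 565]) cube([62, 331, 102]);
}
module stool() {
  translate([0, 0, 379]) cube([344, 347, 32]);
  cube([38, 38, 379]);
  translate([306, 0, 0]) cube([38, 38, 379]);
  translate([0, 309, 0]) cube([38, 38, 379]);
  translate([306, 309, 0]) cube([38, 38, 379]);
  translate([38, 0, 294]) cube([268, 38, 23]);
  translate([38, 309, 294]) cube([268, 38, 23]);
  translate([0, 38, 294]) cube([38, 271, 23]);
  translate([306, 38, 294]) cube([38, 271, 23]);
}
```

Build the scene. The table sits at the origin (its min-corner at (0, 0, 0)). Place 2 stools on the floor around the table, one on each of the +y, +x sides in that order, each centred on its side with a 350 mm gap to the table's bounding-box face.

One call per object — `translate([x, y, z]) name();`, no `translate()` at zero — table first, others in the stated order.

table();
translate([269, 913, 0]) stool();
translate([1232, 108, 0]) stool();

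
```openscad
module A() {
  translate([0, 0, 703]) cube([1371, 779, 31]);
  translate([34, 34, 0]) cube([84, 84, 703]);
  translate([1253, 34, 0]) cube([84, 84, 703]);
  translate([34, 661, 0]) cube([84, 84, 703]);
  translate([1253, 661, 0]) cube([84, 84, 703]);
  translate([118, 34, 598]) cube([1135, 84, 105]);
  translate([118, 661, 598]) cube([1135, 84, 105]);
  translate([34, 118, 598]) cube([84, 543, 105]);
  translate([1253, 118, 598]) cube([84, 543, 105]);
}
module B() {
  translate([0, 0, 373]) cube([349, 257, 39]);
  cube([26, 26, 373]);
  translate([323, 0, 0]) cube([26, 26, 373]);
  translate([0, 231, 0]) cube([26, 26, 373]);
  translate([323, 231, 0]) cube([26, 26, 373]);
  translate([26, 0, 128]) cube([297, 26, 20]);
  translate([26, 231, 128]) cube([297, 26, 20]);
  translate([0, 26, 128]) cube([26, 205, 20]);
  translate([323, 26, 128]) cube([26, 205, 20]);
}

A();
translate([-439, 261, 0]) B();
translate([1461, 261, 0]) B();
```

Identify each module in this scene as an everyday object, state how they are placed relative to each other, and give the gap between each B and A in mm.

Each stool's nearest face is 90 mm from the table's bounding box.

A is a table. B is a stool. Two stools sit around the table at the −x, +x sides. The gap between each stool and the table is 90 mm.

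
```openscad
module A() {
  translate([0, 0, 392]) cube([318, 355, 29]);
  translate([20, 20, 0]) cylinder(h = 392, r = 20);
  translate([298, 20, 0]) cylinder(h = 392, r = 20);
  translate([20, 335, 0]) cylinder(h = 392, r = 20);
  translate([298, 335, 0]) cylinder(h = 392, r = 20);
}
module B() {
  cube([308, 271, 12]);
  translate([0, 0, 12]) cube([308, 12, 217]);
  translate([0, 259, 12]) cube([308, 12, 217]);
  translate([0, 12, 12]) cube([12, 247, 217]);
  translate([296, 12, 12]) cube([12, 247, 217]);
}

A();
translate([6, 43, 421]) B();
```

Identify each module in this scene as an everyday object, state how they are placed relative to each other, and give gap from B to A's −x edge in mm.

A is a stool. B is an open box. The open box is on top of the stool. The gap from the open box to the stool's −x edge is 6 mm.

The open box's min-x is at 6; the stool's min-x is 0; gap = 6 mm.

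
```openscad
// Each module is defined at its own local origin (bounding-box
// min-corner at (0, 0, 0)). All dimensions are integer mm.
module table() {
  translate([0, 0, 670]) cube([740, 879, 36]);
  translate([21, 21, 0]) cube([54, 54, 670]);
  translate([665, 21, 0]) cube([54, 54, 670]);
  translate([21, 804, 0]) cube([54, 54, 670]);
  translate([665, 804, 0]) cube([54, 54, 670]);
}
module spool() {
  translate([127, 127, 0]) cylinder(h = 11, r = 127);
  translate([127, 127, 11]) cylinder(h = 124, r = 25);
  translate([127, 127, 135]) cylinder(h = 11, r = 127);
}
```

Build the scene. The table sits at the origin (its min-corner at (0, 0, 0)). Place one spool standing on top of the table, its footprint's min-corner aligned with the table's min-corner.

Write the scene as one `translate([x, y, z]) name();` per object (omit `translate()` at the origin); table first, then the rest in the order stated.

table();
translate([0, 0, 706]) spool();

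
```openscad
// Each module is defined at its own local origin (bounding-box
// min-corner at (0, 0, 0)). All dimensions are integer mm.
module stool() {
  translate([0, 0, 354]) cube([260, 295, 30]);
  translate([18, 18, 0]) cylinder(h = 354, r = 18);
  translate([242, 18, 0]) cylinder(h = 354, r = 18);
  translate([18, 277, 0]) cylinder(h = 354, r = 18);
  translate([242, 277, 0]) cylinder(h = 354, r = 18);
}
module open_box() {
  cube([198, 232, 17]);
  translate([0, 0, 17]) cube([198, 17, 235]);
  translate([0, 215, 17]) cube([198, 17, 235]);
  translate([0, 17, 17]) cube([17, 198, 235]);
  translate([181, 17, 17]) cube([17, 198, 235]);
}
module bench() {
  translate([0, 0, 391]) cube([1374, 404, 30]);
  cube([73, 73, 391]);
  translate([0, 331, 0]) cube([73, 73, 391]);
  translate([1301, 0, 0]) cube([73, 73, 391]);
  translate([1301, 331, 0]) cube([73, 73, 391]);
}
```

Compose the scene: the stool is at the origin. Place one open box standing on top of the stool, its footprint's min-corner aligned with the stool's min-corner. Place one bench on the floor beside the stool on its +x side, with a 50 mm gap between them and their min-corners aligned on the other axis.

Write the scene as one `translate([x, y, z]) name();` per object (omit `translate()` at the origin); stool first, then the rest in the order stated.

stool();
translate([0, 0, 384]) open_box();
translate([310, 0, 0]) bench();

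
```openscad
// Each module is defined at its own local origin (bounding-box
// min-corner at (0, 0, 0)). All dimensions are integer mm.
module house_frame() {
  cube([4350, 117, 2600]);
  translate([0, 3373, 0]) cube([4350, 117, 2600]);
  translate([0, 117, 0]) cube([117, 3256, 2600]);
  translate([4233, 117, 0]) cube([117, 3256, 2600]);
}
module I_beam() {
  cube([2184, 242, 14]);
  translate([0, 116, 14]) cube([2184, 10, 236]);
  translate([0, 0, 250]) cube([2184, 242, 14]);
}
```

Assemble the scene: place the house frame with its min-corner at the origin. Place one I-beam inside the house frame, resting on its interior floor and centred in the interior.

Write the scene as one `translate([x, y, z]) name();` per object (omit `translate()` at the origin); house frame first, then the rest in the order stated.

house_frame();
translate([1083, 1624, 0]) I_beam();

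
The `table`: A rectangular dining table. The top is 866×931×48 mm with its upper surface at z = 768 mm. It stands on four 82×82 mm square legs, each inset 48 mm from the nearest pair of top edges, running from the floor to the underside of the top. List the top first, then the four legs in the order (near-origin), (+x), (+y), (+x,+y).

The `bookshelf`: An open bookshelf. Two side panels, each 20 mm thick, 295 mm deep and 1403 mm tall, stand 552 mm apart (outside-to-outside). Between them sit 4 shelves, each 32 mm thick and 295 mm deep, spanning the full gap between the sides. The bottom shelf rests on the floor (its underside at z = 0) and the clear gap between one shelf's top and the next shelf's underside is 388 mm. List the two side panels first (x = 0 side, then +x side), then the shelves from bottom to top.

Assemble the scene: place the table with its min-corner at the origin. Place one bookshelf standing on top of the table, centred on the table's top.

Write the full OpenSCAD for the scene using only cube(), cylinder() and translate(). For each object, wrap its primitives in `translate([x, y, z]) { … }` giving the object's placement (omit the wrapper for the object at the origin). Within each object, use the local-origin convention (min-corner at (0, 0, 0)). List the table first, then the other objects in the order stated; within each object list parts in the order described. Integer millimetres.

translate([0, 0, 720]) cube([866, 931, 48]);
translate([48, 48, 0]) cube([82, 82, 720]);
translate([736, 48, 0]) cube([82, 82, 720]);
translate([48, 801, 0]) cube([82, 82, 720]);
translate([736, 801, 0]) cube([82, 82, 720]);
translate([157, 318, 768]) {
  cube([20, 295, 1403]);
  translate([532, 0, 0]) cube([20, 295, 1403]);
  translate([20, 0, 0]) cube([512, 295, 32]);
  translate([20, 0, 420]) cube([512, 295, 32]);
  translate([20, 0, 840]) cube([512, 295, 32]);
  translate([20, 0, 1260]) cube([512, 295, 32]);
}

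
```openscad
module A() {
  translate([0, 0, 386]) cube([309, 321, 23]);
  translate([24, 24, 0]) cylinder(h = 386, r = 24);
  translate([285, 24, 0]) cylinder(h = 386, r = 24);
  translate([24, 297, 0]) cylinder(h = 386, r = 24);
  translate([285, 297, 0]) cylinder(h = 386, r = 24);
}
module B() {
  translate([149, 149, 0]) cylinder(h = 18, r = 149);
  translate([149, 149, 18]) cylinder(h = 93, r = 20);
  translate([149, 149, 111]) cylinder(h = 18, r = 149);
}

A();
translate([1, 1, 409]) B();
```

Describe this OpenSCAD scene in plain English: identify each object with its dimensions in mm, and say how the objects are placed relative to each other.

A is a four-legged stool. The seat is 309×321 mm, 23 mm thick, top at z = 409 mm. It stands on four round legs, each 48 mm in diameter, from z = 0 to the seat underside, each leg's axis is inset half a diameter from the nearest pair of seat edges (so the leg's bounding box is flush with the corner).

B is a spool: two coaxial disc flanges of radius 149 mm and thickness 18 mm, joined by a core cylinder of radius 20 mm and height 93 mm. The lower flange rests on z = 0 and the three cylinders share a vertical axis.

The spool is on top of the stool.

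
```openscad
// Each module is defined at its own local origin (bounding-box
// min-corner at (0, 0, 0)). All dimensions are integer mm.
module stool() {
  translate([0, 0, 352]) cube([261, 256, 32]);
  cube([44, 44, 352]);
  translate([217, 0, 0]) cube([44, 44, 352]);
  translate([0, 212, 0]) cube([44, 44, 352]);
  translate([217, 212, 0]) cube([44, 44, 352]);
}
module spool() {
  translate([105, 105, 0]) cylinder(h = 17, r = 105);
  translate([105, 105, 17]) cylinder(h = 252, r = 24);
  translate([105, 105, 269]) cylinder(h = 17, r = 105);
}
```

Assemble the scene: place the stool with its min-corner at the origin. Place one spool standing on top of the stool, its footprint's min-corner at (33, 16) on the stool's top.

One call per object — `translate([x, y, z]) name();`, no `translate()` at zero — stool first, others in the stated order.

stool();
translate([33, 16, 384]) spool();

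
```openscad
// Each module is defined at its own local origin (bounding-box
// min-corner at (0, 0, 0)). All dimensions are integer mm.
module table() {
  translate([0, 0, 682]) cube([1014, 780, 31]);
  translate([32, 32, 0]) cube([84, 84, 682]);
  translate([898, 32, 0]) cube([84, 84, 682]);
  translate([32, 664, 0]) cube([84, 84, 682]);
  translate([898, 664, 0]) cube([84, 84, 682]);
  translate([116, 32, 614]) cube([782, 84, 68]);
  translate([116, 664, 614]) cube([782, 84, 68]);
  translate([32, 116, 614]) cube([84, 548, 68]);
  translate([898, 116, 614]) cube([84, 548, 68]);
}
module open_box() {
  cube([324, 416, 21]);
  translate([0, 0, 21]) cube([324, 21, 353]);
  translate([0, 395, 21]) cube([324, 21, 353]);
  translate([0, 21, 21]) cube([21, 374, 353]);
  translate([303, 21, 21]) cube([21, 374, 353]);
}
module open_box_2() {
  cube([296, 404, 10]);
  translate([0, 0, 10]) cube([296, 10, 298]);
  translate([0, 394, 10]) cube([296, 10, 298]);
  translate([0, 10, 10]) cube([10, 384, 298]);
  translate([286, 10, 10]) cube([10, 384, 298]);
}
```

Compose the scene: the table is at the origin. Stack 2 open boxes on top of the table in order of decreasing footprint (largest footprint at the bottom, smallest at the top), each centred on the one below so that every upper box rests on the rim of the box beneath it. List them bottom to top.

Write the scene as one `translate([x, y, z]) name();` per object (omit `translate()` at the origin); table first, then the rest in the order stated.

table();
translate([345, 182, 713]) open_box();
translate([359, 188, 1087]) open_box_2();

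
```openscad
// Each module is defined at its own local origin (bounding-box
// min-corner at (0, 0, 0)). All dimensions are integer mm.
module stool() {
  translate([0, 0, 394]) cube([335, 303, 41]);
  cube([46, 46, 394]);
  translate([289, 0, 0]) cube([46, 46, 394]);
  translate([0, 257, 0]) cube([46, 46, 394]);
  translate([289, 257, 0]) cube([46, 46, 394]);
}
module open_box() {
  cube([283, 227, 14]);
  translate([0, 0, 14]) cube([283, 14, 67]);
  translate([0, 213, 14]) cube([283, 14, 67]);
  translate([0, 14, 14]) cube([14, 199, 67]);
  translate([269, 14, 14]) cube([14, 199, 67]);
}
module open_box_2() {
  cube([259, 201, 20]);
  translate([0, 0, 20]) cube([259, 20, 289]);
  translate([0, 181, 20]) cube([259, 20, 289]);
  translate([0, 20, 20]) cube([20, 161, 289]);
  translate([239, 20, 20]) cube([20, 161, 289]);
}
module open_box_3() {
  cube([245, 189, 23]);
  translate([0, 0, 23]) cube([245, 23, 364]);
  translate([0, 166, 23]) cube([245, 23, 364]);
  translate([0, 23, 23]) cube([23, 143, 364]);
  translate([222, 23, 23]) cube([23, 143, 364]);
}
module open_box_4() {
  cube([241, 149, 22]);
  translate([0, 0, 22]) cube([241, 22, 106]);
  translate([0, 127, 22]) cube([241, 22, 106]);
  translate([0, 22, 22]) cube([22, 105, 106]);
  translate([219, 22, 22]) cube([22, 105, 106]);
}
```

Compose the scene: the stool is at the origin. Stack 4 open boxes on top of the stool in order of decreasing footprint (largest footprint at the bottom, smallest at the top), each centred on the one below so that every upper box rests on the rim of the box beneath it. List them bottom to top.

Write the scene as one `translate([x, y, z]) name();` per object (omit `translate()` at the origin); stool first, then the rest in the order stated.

stool();
translate([26, 38, 435]) open_box();
translate([38, 51, 516]) open_box_2();
translate([45, 57, 825]) open_box_3();
translate([47, 77, 1212]) open_box_4();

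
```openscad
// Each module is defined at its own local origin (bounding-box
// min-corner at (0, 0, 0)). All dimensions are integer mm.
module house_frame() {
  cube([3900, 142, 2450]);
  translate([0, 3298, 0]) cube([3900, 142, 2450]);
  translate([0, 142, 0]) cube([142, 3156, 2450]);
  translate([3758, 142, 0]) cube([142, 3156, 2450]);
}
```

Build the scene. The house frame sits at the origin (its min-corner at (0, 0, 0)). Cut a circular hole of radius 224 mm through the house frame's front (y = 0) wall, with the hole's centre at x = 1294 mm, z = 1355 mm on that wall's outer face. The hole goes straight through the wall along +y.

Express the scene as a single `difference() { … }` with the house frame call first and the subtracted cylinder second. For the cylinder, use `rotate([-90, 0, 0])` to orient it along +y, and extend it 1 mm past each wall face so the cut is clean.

difference() {
  house_frame();
  translate([1294, -1, 1355]) rotate([-90, 0, 0]) cylinder(h = 144, r = 224);
}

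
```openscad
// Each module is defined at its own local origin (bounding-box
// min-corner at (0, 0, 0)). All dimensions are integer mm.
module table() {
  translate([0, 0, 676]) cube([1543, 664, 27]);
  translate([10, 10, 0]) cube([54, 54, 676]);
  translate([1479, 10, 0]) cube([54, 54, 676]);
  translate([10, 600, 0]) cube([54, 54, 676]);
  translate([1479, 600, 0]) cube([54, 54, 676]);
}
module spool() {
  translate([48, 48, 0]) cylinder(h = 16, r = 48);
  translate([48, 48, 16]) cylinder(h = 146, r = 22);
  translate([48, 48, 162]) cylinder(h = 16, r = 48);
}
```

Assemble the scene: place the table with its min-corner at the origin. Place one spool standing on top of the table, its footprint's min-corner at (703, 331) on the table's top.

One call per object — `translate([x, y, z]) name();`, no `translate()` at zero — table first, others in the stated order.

table();
translate([703, 331, 703]) spool();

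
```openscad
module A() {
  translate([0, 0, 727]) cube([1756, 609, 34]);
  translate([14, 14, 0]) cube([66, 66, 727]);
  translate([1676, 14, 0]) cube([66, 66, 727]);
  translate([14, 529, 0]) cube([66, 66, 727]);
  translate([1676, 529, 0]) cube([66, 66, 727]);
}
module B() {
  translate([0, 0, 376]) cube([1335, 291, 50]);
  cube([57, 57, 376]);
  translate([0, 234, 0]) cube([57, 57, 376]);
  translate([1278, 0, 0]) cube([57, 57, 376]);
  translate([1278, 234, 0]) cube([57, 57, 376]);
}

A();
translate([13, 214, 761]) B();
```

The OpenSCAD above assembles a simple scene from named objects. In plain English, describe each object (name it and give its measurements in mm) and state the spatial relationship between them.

A is a table with a 1756×609 mm rectangular top, 34 mm thick, top surface at z = 761 mm, supported by four 66×66 mm square legs, each inset 14 mm from the nearest pair of top edges, running from the floor.

B is a long wooden bench with a 1335 mm (x) × 291 mm (y) seat, 50 mm thick, its top surface 426 mm above the floor. Four 57 mm square legs at the seat corners, flush with the edges, run from z = 0 to the seat underside.

The bench is on top of the table.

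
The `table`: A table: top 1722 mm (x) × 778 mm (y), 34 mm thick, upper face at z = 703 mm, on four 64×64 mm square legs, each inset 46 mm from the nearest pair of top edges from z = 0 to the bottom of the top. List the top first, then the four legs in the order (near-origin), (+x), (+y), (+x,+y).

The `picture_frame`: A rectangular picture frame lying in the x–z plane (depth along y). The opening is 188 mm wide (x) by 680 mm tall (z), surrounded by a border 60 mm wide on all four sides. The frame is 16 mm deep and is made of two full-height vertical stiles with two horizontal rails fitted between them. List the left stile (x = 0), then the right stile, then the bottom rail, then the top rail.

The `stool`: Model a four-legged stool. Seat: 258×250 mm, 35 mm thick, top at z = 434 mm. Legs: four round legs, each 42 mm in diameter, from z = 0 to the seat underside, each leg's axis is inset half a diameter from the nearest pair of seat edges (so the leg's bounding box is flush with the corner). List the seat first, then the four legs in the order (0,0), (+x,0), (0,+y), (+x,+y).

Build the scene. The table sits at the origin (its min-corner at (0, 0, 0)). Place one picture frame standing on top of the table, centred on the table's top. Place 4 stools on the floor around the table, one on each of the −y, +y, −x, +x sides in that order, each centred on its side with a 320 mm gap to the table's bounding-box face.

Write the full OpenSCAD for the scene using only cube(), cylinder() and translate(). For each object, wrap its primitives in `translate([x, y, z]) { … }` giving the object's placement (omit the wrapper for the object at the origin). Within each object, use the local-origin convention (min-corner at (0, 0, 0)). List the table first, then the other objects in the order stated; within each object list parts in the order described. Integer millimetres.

translate([0, 0, 669]) cube([1722, 778, 34]);
translate([46, 46, 0]) cube([64, 64, 669]);
translate([1612, 46, 0]) cube([64, 64, 669]);
translate([46, 668, 0]) cube([64, 64, 669]);
translate([1612, 668, 0]) cube([64, 64, 669]);
translate([707, 381, 703]) {
  cube([60, 16, 800]);
  translate([248, 0, 0]) cube([60, 16, 800]);
  translate([60, 0, 0]) cube([188, 16, 60]);
  translate([60, 0, 740]) cube([188, 16, 60]);
}
translate([732, -570, 0]) {
  translate([0, 0, 399]) cube([258, 250, 35]);
  translate([21, 21, 0]) cylinder(h = 399, r = 21);
  translate([237, 21, 0]) cylinder(h = 399, r = 21);
  translate([21, 229, 0]) cylinder(h = 399, r = 21);
  translate([237, 229, 0]) cylinder(h = 399, r = 21);
}
translate([732, 1098, 0]) {
  translate([0, 0, 399]) cube([258, 250, 35]);
  translate([21, 21, 0]) cylinder(h = 399, r = 21);
  translate([237, 21, 0]) cylinder(h = 399, r = 21);
  translate([21, 229, 0]) cylinder(h = 399, r = 21);
  translate([237, 229, 0]) cylinder(h = 399, r = 21);
}
translate([-578, 264, 0]) {
  translate([0, 0, 399]) cube([258, 250, 35]);
  translate([21, 21, 0]) cylinder(h = 399, r = 21);
  translate([237, 21, 0]) cylinder(h = 399, r = 21);
  translate([21, 229, 0]) cylinder(h = 399, r = 21);
  translate([237, 229, 0]) cylinder(h = 399, r = 21);
}
translate([2042, 264, 0]) {
  translate([0, 0, 399]) cube([258, 250, 35]);
  translate([21, 21, 0]) cylinder(h = 399, r = 21);
  translate([237, 21, 0]) cylinder(h = 399, r = 21);
  translate([21, 229, 0]) cylinder(h = 399, r = 21);
  translate([237, 229, 0]) cylinder(h = 399, r = 21);
}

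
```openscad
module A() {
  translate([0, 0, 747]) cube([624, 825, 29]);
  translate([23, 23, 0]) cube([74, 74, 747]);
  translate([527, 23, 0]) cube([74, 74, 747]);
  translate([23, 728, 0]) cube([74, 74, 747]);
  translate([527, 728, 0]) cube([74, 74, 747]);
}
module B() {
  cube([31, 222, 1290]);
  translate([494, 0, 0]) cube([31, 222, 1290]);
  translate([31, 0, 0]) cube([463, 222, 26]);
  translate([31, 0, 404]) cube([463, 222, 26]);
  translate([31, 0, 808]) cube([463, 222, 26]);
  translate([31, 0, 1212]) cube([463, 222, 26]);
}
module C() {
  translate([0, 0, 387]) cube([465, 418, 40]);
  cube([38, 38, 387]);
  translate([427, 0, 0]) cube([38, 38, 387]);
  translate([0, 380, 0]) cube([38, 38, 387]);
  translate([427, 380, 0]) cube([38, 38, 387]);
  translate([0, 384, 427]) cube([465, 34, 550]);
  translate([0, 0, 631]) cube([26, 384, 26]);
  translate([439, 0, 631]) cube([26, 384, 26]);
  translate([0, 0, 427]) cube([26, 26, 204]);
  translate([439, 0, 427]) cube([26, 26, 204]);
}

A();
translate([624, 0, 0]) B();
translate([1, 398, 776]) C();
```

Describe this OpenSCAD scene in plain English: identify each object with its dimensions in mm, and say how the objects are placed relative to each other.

A is a table: top 624 mm (x) × 825 mm (y), 29 mm thick, upper face at z = 776 mm, on four 74×74 mm square legs, each inset 23 mm from the nearest pair of top edges, running from z = 0 to the bottom of the top.

B is an open bookshelf. Two side panels, each 31 mm thick, 222 mm deep and 1290 mm tall, stand 525 mm apart (outside-to-outside). Between them sit 4 shelves, each 26 mm thick and 222 mm deep, spanning the full gap between the sides. The bottom shelf rests on the floor (its underside at z = 0) and the clear gap between one shelf's top and the next shelf's underside is 378 mm.

C is a chair. The seat is a 465×418×40 mm slab with its top at z = 427 mm, on four 38×38 mm corner legs (flush with the seat edges, standing on z = 0). A flat backrest 34 mm thick, 550 mm tall, spans the full seat width and rises from the seat top along its +y edge, rear face flush with the rear of the seat. Two armrests of 26×26 mm section run along each side from the seat's front edge to the front of the backrest, top faces 230 mm above the seat top and outer faces flush with the seat's x-edges; a 26×26 mm post under the front of each armrest stands on the seat at the front corner.

The bookshelf is against the table's +x side, with their −y faces flush. The chair is on top of the table.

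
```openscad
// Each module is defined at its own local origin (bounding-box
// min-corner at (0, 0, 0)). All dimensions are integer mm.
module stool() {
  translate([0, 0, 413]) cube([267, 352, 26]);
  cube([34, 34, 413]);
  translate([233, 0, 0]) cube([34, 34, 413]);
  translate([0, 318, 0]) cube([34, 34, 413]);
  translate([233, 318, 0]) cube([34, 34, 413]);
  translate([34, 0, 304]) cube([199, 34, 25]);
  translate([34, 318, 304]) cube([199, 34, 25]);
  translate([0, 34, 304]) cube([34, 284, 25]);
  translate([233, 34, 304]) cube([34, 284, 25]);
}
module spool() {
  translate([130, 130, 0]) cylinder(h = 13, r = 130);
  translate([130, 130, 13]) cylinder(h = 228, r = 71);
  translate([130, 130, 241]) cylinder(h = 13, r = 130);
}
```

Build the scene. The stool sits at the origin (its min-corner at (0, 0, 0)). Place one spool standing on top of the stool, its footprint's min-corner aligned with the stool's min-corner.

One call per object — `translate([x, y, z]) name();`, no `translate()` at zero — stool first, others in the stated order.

stool();
translate([0, 0, 439]) spool();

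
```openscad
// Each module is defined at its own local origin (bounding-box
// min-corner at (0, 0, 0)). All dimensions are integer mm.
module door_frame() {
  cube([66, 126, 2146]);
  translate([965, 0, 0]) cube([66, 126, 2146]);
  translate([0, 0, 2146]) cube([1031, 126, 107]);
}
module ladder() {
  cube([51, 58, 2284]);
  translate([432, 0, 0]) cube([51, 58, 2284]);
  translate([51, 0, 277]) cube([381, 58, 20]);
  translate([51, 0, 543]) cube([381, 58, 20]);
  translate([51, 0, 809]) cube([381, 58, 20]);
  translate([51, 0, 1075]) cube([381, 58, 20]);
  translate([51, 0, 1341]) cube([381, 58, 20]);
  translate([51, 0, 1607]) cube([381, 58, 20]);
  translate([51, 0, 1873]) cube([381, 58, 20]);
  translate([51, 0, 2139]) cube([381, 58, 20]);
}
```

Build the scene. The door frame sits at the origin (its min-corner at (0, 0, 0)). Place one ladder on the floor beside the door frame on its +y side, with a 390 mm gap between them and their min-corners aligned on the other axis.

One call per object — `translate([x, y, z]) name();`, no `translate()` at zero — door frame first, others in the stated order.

door_frame();
translate([0, 516, 0]) ladder();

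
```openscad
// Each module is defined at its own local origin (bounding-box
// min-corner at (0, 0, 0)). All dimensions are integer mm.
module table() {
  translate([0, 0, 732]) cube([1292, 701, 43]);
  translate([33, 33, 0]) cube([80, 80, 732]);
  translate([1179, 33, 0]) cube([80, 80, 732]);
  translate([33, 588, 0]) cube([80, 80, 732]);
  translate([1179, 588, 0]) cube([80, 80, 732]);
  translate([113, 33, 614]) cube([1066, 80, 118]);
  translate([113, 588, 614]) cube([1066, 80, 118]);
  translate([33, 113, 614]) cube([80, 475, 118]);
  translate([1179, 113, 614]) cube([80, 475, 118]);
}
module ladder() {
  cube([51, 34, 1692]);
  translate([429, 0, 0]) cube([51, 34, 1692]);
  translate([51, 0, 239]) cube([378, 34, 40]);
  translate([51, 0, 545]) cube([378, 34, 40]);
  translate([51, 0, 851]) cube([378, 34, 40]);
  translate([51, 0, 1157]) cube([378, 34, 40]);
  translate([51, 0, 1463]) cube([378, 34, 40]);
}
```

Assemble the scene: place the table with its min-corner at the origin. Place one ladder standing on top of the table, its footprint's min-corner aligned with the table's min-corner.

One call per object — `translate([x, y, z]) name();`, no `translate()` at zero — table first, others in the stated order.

table();
translate([0, 0, 775]) ladder();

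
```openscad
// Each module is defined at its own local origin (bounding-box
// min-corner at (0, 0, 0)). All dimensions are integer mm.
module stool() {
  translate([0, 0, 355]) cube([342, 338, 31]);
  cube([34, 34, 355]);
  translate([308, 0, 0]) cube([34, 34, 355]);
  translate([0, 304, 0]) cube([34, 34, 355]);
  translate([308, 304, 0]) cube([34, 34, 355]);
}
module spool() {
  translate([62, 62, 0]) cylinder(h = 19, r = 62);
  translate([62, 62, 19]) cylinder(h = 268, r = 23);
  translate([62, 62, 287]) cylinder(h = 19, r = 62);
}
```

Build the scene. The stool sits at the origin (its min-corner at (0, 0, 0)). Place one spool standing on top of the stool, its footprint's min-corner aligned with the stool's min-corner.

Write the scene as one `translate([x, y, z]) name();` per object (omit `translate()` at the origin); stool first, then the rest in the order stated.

stool();
translate([0, 0, 386]) spool();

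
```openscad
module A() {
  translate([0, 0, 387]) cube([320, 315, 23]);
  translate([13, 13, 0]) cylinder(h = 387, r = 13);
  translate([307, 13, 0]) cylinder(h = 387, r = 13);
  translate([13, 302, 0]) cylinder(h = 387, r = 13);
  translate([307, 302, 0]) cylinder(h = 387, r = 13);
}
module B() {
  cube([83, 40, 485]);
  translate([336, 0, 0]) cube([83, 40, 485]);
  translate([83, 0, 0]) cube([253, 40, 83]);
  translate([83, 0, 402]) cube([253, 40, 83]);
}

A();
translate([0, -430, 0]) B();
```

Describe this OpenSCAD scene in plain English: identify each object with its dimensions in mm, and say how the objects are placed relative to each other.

A is a four-legged stool. The seat is 320×315 mm, 23 mm thick, top at z = 410 mm. It stands on four round legs, each 26 mm in diameter, from z = 0 to the seat underside, each leg's axis is inset half a diameter from the nearest pair of seat edges (so the leg's bounding box is flush with the corner).

B is a rectangular picture frame lying in the x–z plane (depth along y). The opening is 253 mm wide (x) by 319 mm tall (z), surrounded by a border 83 mm wide on all four sides. The frame is 40 mm deep and is made of two full-height vertical stiles with two horizontal rails fitted between them.

The picture frame is on the floor beside the stool on its −y side.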